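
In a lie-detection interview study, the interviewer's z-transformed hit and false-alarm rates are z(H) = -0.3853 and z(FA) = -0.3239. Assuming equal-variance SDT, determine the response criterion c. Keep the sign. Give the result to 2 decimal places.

c = −½·[z(H) + z(FA)] = −½·(-0.3853 + (-0.3239)) = 0.3546
c > 0: the interviewer has a conservative response bias.

c = 0.35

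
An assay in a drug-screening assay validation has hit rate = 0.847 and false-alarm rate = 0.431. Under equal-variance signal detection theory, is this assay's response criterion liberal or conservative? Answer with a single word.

liberal

z(H) = 1.024, z(FA) = -0.174
c = −½·(z(H) + z(FA)) = -0.425
c < 0 → liberal criterion (biased toward responding “yes”).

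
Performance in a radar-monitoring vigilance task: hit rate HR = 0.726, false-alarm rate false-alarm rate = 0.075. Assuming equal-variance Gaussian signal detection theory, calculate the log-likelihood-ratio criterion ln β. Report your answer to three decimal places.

Φ⁻¹(0.726) = 0.6008, Φ⁻¹(0.075) = -1.4395
ln β = −½·[z(H)² − z(FA)²] = −0.5 × (0.3610 − 2.0722) = 0.8556

ln β = 0.856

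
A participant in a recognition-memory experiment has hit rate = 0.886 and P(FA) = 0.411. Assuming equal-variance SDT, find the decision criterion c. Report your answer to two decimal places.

c = -0.49

z(H) = z(0.886) = 1.206
z(FA) = z(0.411) = -0.225
c = −½·[z(H) + z(FA)] = −0.5 × (1.206 + (-0.225)) = -0.4905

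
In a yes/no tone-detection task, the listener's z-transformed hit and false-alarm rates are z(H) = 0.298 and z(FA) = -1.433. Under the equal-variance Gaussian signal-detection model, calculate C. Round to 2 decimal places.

C = 0.57

c = −½·[z(H) + z(FA)] = −½·(0.298 + (-1.433)) = 0.5675
c > 0: the listener has a conservative response bias.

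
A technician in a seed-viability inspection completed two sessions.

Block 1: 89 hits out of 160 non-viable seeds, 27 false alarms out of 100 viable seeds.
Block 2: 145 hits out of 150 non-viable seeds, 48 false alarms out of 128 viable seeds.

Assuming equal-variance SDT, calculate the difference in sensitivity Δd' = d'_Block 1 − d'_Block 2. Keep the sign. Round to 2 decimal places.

Δd' = -1.40

Block 1: z(0.5563) = 0.142, z(0.2700) = -0.613, d' = 0.755
Block 2: z(0.9667) = 1.834, z(0.3750) = -0.319, d' = 2.153
Δd' = d'_Block 1 − d'_Block 2 = 0.755 − 2.153 = -1.398
Block 2 has the higher sensitivity.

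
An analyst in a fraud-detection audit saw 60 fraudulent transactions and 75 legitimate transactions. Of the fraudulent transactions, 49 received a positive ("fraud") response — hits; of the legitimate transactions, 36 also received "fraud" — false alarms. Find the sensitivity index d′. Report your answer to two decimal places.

d′ = 0.95

H = 49/60 = 0.8167
FA = 36/75 = 0.4800
z(H) = z(0.8167) = 0.9029
z(FA) = z(0.4800) = -0.0502
d' = z(H) − z(FA) = 0.9029 − (-0.0502) = 0.9531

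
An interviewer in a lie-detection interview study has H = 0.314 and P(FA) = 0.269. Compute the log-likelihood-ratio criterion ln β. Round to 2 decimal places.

ln β = 0.07

z(H) = z(0.314) = -0.485
z(FA) = z(0.269) = -0.616
ln β = −½·[z(H)² − z(FA)²] = −0.5 × (0.235 − 0.379) = 0.072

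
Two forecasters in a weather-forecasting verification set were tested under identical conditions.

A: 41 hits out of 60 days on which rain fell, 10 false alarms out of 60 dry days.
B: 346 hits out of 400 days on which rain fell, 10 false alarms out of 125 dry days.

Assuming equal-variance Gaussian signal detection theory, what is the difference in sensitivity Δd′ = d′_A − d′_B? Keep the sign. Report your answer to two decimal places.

A: z(0.6833) = 0.477, z(0.1667) = -0.967, d' = 1.444
B: z(0.8650) = 1.103, z(0.0800) = -1.405, d' = 2.508
Δd' = d'_A − d'_B = 1.444 − 2.508 = -1.064
B has the higher sensitivity.

Δd′ = -1.06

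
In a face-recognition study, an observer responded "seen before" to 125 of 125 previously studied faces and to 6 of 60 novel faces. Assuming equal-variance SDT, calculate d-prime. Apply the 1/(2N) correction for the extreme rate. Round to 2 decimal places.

d-prime = 3.93

The hit rate is 125/125 = 1, so apply the 1/(2N) correction: H → 1 − 1/(2·125) = 0.99600.
z(H) = z(0.99600) = 2.652
z(FA) = z(0.10000) = -1.282
d' = 2.652 − (-1.282) = 3.934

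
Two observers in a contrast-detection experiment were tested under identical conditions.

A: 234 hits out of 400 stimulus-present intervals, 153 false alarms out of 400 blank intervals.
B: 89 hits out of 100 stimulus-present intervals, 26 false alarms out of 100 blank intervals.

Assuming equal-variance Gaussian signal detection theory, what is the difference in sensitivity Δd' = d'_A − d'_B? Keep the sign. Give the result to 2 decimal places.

Δd' = -1.36

A: z(0.5850) = 0.215, z(0.3825) = -0.299, d' = 0.514
B: z(0.8900) = 1.227, z(0.2600) = -0.643, d' = 1.870
Δd' = d'_A − d'_B = 0.514 − 1.870 = -1.356
B has the higher sensitivity.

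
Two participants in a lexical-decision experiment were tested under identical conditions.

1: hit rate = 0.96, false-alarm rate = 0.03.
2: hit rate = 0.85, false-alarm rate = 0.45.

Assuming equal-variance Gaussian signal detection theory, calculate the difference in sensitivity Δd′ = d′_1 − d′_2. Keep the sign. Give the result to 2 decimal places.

Δd′ = 2.47

1: z(0.96) = 1.751, z(0.03) = -1.881, d' = 3.632
2: z(0.85) = 1.036, z(0.45) = -0.126, d' = 1.162
Δd' = d'_1 − d'_2 = 3.632 − 1.162 = 2.470
1 has the higher sensitivity.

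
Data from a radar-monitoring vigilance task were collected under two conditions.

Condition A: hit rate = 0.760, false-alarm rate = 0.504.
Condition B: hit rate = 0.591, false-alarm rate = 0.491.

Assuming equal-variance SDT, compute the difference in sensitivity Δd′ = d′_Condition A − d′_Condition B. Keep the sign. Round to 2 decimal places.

Δd′ = 0.44

Condition A: z(0.760) = 0.706, z(0.504) = 0.010, d' = 0.696
Condition B: z(0.591) = 0.230, z(0.491) = -0.023, d' = 0.253
Δd' = d'_Condition A − d'_Condition B = 0.696 − 0.253 = 0.443
Condition A has the higher sensitivity.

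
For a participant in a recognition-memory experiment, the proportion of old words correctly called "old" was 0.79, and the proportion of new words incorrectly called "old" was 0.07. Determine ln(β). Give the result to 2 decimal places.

Φ⁻¹(H) = 0.806
Φ⁻¹(FA) = -1.476
ln β = −½·[z(H)² − z(FA)²] = −0.5 × (0.650 − 2.179) = 0.7645

ln β = 0.76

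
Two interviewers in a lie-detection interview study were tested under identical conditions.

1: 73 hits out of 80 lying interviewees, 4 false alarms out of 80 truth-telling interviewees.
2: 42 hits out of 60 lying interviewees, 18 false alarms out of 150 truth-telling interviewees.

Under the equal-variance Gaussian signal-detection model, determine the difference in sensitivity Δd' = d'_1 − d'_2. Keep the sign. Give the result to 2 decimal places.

Δd' = 1.30

1: z(0.9125) = 1.356, z(0.0500) = -1.645, d' = 3.001
2: z(0.7000) = 0.524, z(0.1200) = -1.175, d' = 1.699
Δd' = d'_1 − d'_2 = 3.001 − 1.699 = 1.302
1 has the higher sensitivity.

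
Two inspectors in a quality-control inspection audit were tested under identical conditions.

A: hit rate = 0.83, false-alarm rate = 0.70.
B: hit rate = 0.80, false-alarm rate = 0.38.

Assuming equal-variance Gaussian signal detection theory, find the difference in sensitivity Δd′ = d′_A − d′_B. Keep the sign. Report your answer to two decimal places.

Δd′ = -0.72

A: z(0.83) = 0.954, z(0.70) = 0.524, d' = 0.430
B: z(0.80) = 0.842, z(0.38) = -0.305, d' = 1.147
Δd' = d'_A − d'_B = 0.430 − 1.147 = -0.717
B has the higher sensitivity.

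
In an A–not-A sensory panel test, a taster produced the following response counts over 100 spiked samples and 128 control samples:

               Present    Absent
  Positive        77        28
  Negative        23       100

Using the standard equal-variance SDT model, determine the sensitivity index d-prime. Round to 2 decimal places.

d-prime = 1.52

H = 77/100 = 0.7700
FA = 28/128 = 0.2188
Φ⁻¹(H) = 0.739
Φ⁻¹(FA) = -0.776
d' = z(H) − z(FA) = 0.739 − (-0.776) = 1.515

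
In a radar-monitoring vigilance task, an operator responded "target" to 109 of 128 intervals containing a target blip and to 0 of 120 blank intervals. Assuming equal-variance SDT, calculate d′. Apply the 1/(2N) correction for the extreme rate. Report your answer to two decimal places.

d′ = 3.68

The false-alarm rate is 0/120 = 0, so apply the 1/(2N) correction: FA → 1/(2·120) = 0.00417.
z(H) = z(0.85156) = 1.043
z(FA) = z(0.00417) = -2.638
d' = 1.043 − (-2.638) = 3.681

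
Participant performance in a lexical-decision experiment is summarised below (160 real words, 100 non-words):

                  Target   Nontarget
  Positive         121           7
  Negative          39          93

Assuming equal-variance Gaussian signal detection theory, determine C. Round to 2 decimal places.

C = 0.39

H = 121/160 = 0.7562
FA = 7/100 = 0.0700
z(H) = 0.6941
z(FA) = -1.4758
c = −½·[z(H) + z(FA)] = −0.5 × (0.6941 + (-1.4758)) = 0.39085
c > 0: the participant has a conservative response bias.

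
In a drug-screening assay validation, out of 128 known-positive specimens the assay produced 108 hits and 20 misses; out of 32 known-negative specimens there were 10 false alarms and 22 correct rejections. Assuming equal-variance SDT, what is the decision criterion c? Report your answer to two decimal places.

H = 108/128 = 0.8438
FA = 10/32 = 0.3125
z(0.8438) = 1.010, z(0.3125) = -0.489
c = −½·[z(H) + z(FA)] = −0.5 × (1.010 + (-0.489)) = -0.2605

c = -0.26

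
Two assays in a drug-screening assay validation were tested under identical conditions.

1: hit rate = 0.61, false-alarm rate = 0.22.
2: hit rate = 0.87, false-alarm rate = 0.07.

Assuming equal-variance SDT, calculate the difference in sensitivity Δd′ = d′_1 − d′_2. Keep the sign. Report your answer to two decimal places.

1: z(0.61) = 0.279, z(0.22) = -0.772, d' = 1.051
2: z(0.87) = 1.126, z(0.07) = -1.476, d' = 2.602
Δd' = d'_1 − d'_2 = 1.051 − 2.602 = -1.551
2 has the higher sensitivity.

Δd′ = -1.55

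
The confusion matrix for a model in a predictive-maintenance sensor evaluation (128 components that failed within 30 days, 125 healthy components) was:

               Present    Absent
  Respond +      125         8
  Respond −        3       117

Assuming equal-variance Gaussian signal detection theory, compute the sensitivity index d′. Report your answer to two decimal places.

d′ = 3.51

H = 125/128 = 0.9766
FA = 8/125 = 0.0640
z(0.9766) = 1.988, z(0.0640) = -1.522
d' = z(H) − z(FA) = 1.988 − (-1.522) = 3.510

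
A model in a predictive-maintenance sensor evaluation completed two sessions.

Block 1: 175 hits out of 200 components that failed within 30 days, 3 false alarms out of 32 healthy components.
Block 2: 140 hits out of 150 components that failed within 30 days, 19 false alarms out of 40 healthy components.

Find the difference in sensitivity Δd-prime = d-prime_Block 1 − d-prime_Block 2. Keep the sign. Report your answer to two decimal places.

Δd-prime = 0.90

Block 1: z(0.8750) = 1.150, z(0.0938) = -1.318, d' = 2.468
Block 2: z(0.9333) = 1.501, z(0.4750) = -0.063, d' = 1.564
Δd' = d'_Block 1 − d'_Block 2 = 2.468 − 1.564 = 0.904
Block 1 has the higher sensitivity.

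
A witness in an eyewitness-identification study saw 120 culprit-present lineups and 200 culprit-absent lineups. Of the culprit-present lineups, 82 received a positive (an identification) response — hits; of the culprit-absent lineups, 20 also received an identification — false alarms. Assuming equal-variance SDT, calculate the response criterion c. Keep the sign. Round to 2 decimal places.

H = 82/120 = 0.6833
FA = 20/200 = 0.1000
z(H) = z(0.6833) = 0.477
z(FA) = z(0.1000) = -1.282
c = −½·[z(H) + z(FA)] = −0.5 × (0.477 + (-1.282)) = 0.4025

c = 0.40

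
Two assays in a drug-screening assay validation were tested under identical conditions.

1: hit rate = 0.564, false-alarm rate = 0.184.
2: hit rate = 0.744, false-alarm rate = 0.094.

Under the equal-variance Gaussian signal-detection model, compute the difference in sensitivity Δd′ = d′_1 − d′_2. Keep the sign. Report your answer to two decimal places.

Δd′ = -0.91

1: z(0.564) = 0.161, z(0.184) = -0.900, d' = 1.061
2: z(0.744) = 0.656, z(0.094) = -1.317, d' = 1.973
Δd' = d'_1 − d'_2 = 1.061 − 1.973 = -0.912
2 has the higher sensitivity.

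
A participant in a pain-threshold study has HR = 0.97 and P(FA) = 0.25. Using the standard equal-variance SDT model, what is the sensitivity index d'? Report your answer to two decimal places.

z(0.97) = 1.881, z(0.25) = -0.674
d' = z(H) − z(FA) = 1.881 − (-0.674) = 2.555

d' = 2.56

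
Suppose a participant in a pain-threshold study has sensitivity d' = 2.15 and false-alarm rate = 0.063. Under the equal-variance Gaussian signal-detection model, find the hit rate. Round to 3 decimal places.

hit rate = 0.732

z(false-alarm rate) = z(0.063) = -1.5301
z(H) = z(FA) + d' = -1.5301 + 2.15 = 0.6199
hit rate = Φ(0.6199) = 0.7323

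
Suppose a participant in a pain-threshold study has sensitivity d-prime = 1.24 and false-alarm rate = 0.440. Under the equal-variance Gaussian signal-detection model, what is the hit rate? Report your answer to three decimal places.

z(false-alarm rate) = z(0.440) = -0.1510
z(H) = z(FA) + d' = -0.1510 + 1.24 = 1.0890
hit rate = Φ(1.0890) = 0.8619

hit rate = 0.862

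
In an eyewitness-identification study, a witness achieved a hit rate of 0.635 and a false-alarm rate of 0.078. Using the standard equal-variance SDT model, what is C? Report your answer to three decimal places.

z(0.635) = 0.3451, z(0.078) = -1.4187
c = −½·[z(H) + z(FA)] = −0.5 × (0.3451 + (-1.4187)) = 0.5368
c > 0: the witness has a conservative response bias.

C = 0.537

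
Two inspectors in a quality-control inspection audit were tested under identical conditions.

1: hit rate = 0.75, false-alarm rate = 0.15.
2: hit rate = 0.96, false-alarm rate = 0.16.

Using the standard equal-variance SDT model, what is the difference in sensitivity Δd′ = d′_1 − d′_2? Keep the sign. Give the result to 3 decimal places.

Δd′ = -1.034

1: z(0.75) = 0.6745, z(0.15) = -1.0364, d' = 1.7109
2: z(0.96) = 1.7507, z(0.16) = -0.9945, d' = 2.7452
Δd' = d'_1 − d'_2 = 1.7109 − 2.7452 = -1.0343
2 has the higher sensitivity.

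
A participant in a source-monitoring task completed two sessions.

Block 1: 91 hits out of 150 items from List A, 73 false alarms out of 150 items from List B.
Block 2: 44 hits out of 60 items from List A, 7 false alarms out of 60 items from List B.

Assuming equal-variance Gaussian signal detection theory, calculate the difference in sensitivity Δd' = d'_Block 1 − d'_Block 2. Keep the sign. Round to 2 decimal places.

Block 1: z(0.6067) = 0.271, z(0.4867) = -0.033, d' = 0.304
Block 2: z(0.7333) = 0.623, z(0.1167) = -1.192, d' = 1.815
Δd' = d'_Block 1 − d'_Block 2 = 0.304 − 1.815 = -1.511
Block 2 has the higher sensitivity.

Δd' = -1.51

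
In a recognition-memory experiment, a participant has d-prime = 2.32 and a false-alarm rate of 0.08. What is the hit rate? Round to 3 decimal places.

z(false-alarm rate) = z(0.08) = -1.4051
z(H) = z(FA) + d' = -1.4051 + 2.32 = 0.9149
hit rate = Φ(0.9149) = 0.8199

hit rate = 0.820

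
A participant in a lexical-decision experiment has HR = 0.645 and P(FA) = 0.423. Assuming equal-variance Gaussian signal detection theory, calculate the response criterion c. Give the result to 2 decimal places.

c = -0.09

Φ⁻¹(0.645) = 0.3719, Φ⁻¹(0.423) = -0.1942
c = −½·[z(H) + z(FA)] = −0.5 × (0.3719 + (-0.1942)) = -0.08885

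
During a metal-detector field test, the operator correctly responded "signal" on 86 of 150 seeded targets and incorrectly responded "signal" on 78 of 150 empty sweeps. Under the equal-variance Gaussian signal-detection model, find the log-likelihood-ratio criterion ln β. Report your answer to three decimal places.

ln β = -0.016

H = 86/150 = 0.5733
FA = 78/150 = 0.5200
z(H) = 0.1848
z(FA) = 0.0502
ln β = −½·[z(H)² − z(FA)²] = −0.5 × (0.0342 − 0.0025) = -0.01585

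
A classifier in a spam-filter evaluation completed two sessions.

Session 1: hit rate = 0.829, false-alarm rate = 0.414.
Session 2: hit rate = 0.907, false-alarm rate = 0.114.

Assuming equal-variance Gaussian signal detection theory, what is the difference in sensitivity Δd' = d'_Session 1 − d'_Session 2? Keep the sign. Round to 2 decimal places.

Session 1: z(0.829) = 0.950, z(0.414) = -0.217, d' = 1.167
Session 2: z(0.907) = 1.323, z(0.114) = -1.206, d' = 2.529
Δd' = d'_Session 1 − d'_Session 2 = 1.167 − 2.529 = -1.362
Session 2 has the higher sensitivity.

Δd' = -1.36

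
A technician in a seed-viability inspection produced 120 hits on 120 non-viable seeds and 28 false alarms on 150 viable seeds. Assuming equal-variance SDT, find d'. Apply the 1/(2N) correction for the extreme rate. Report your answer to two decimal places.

d' = 3.53

The hit rate is 120/120 = 1, so apply the 1/(2N) correction: H → 1 − 1/(2·120) = 0.99583.
z(H) = z(0.99583) = 2.638
z(FA) = z(0.18667) = -0.890
d' = 2.638 − (-0.890) = 3.528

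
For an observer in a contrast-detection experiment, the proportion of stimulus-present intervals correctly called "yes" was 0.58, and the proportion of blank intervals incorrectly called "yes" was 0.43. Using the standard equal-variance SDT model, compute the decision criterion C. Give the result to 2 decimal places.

Φ⁻¹(H) = 0.2019
Φ⁻¹(FA) = -0.1764
c = −½·[z(H) + z(FA)] = −0.5 × (0.2019 + (-0.1764)) = -0.01275

C = -0.01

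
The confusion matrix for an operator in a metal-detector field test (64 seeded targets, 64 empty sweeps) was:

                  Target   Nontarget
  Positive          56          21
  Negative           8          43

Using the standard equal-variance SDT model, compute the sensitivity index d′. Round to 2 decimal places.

H = 56/64 = 0.8750
FA = 21/64 = 0.3281
Φ⁻¹(H) = Φ⁻¹(0.8750) = 1.1503
Φ⁻¹(FA) = Φ⁻¹(0.3281) = -0.4452
d' = z(H) − z(FA) = 1.1503 − (-0.4452) = 1.5955

d′ = 1.60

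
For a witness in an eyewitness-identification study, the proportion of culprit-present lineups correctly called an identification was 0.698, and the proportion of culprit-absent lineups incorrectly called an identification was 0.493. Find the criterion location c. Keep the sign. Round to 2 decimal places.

c = -0.25

z(H) = 0.5187
z(FA) = -0.0175
c = −½·[z(H) + z(FA)] = −0.5 × (0.5187 + (-0.0175)) = -0.2506
c < 0: the witness has a liberal response bias.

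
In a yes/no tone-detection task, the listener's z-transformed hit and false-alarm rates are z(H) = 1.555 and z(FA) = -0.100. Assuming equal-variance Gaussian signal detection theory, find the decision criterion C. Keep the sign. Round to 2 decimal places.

C = -0.73

c = −½·[z(H) + z(FA)] = −½·(1.555 + (-0.100)) = -0.7275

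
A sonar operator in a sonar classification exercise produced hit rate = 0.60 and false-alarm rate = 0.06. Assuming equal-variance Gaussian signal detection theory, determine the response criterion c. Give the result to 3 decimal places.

c = 0.651

z(H) = 0.2533
z(FA) = -1.5548
c = −½·[z(H) + z(FA)] = −0.5 × (0.2533 + (-1.5548)) = 0.65075
c > 0: the sonar operator has a conservative response bias.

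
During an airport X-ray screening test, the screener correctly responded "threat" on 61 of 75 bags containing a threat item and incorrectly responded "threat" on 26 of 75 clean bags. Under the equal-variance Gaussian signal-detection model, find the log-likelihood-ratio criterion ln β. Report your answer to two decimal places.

ln β = -0.32

H = 61/75 = 0.8133
FA = 26/75 = 0.3467
z(H) = 0.890
z(FA) = -0.394
ln β = −½·[z(H)² − z(FA)²] = −0.5 × (0.792 − 0.155) = -0.3185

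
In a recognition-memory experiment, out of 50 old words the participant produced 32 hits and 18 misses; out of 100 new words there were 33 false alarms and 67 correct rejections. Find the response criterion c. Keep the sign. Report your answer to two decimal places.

H = 32/50 = 0.6400
FA = 33/100 = 0.3300
Φ⁻¹(H) = Φ⁻¹(0.6400) = 0.3585
Φ⁻¹(FA) = Φ⁻¹(0.3300) = -0.4399
c = −½·[z(H) + z(FA)] = −0.5 × (0.3585 + (-0.4399)) = 0.0407

c = 0.04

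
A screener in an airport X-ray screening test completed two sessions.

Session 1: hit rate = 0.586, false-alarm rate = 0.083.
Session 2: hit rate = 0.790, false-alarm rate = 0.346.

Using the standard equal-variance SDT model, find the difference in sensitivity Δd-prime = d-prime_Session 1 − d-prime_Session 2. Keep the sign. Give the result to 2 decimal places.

Δd-prime = 0.40

Session 1: z(0.586) = 0.217, z(0.083) = -1.385, d' = 1.602
Session 2: z(0.790) = 0.806, z(0.346) = -0.396, d' = 1.202
Δd' = d'_Session 1 − d'_Session 2 = 1.602 − 1.202 = 0.400
Session 1 has the higher sensitivity.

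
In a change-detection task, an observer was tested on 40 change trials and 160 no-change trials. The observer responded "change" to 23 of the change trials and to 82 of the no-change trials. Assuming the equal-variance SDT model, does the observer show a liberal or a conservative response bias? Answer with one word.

z(H) = 0.189, z(FA) = 0.031
c = −½·(z(H) + z(FA)) = -0.110
c < 0 → liberal criterion (biased toward responding “yes”).

liberal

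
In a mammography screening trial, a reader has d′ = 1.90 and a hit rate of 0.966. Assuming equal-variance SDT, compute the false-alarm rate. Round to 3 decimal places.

false-alarm rate = 0.470

z(hit rate) = z(0.966) = 1.8250
z(FA) = z(H) − d' = 1.8250 − 1.90 = -0.0750
false-alarm rate = Φ(-0.0750) = 0.4701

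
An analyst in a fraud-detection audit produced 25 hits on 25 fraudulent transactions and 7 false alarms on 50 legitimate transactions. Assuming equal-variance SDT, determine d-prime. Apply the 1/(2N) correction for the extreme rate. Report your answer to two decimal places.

The hit rate is 25/25 = 1, so apply the 1/(2N) correction: H → 1 − 1/(2·25) = 0.98000.
z(H) = z(0.98000) = 2.054
z(FA) = z(0.14000) = -1.080
d' = 2.054 − (-1.080) = 3.134

d-prime = 3.13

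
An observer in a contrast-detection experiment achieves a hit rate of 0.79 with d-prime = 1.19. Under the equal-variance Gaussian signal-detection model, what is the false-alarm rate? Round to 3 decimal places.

false-alarm rate = 0.351

z(hit rate) = z(0.79) = 0.8064
z(FA) = z(H) − d' = 0.8064 − 1.19 = -0.3836
false-alarm rate = Φ(-0.3836) = 0.3506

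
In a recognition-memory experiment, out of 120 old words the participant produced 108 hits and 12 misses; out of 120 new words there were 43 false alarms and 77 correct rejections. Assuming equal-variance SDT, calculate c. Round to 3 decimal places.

c = -0.459

H = 108/120 = 0.9000
FA = 43/120 = 0.3583
Φ⁻¹(H) = Φ⁻¹(0.9000) = 1.2816
Φ⁻¹(FA) = Φ⁻¹(0.3583) = -0.3630
c = −½·[z(H) + z(FA)] = −0.5 × (1.2816 + (-0.3630)) = -0.4593
c < 0: the participant has a liberal response bias.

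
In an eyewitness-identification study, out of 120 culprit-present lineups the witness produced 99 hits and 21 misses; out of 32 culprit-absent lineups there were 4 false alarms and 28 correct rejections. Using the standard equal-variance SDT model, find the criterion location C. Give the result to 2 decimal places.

H = 99/120 = 0.8250
FA = 4/32 = 0.1250
Φ⁻¹(H) = Φ⁻¹(0.8250) = 0.935
Φ⁻¹(FA) = Φ⁻¹(0.1250) = -1.150
c = −½·[z(H) + z(FA)] = −0.5 × (0.935 + (-1.150)) = 0.1075

C = 0.11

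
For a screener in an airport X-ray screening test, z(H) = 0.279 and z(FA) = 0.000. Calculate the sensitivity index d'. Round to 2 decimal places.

d' = 0.28

d' = z(H) − z(FA) = 0.279 − 0.000 = 0.279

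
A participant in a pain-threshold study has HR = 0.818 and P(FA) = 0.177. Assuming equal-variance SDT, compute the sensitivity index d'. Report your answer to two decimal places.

d' = 1.83

z(0.818) = 0.9078, z(0.177) = -0.9269
d' = z(H) − z(FA) = 0.9078 − (-0.9269) = 1.8347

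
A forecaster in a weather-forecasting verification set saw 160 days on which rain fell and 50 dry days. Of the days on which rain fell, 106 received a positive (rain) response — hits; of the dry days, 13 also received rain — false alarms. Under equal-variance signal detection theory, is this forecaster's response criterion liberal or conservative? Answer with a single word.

z(H) = 0.419, z(FA) = -0.643
c = −½·(z(H) + z(FA)) = 0.112
c > 0 → conservative criterion (biased toward responding “no”).

conservative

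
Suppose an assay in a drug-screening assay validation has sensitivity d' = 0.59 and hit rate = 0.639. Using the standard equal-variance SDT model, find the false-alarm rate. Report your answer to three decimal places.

false-alarm rate = 0.407

z(hit rate) = z(0.639) = 0.3558
z(FA) = z(H) − d' = 0.3558 − 0.59 = -0.2342
false-alarm rate = Φ(-0.2342) = 0.4074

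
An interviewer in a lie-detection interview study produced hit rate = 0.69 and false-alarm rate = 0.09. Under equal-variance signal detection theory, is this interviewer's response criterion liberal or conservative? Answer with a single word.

conservative

z(H) = 0.496, z(FA) = -1.341
c = −½·(z(H) + z(FA)) = 0.4225
c > 0 → conservative criterion (biased toward responding “no”).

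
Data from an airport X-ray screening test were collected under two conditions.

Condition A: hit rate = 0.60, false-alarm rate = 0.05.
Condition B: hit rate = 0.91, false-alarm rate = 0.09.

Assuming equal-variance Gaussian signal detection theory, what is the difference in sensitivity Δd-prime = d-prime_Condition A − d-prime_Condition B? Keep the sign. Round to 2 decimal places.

Δd-prime = -0.78

Condition A: z(0.60) = 0.253, z(0.05) = -1.645, d' = 1.898
Condition B: z(0.91) = 1.341, z(0.09) = -1.341, d' = 2.682
Δd' = d'_Condition A − d'_Condition B = 1.898 − 2.682 = -0.784
Condition B has the higher sensitivity.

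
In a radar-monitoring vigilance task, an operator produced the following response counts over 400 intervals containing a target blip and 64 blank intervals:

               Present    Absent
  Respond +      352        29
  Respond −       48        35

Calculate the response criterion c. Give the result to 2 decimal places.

H = 352/400 = 0.8800
FA = 29/64 = 0.4531
z(H) = 1.175
z(FA) = -0.118
c = −½·[z(H) + z(FA)] = −0.5 × (1.175 + (-0.118)) = -0.5285
c < 0: the operator has a liberal response bias.

c = -0.53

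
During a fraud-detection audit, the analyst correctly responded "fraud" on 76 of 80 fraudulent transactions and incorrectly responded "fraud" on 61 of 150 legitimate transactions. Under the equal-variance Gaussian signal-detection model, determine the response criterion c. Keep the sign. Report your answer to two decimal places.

H = 76/80 = 0.9500
FA = 61/150 = 0.4067
Φ⁻¹(H) = Φ⁻¹(0.9500) = 1.6449
Φ⁻¹(FA) = Φ⁻¹(0.4067) = -0.2360
c = −½·[z(H) + z(FA)] = −0.5 × (1.6449 + (-0.2360)) = -0.70445
c < 0: the analyst has a liberal response bias.

c = -0.70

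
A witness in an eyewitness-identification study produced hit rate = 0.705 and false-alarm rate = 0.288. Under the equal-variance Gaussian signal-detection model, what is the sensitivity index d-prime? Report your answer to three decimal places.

Φ⁻¹(0.705) = 0.5388, Φ⁻¹(0.288) = -0.5592
d' = z(H) − z(FA) = 0.5388 − (-0.5592) = 1.0980

d-prime = 1.098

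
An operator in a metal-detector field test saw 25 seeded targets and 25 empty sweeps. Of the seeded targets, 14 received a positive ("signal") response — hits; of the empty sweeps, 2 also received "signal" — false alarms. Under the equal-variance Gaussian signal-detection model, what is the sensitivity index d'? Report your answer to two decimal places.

d' = 1.56

H = 14/25 = 0.5600
FA = 2/25 = 0.0800
z(H) = z(0.5600) = 0.151
z(FA) = z(0.0800) = -1.405
d' = z(H) − z(FA) = 0.151 − (-1.405) = 1.556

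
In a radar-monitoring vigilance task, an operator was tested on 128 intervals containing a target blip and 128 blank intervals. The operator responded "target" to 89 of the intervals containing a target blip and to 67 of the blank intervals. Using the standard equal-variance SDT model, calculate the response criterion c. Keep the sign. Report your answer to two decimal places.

c = -0.28

H = 89/128 = 0.6953
FA = 67/128 = 0.5234
Φ⁻¹(H) = Φ⁻¹(0.6953) = 0.5109
Φ⁻¹(FA) = Φ⁻¹(0.5234) = 0.0587
c = −½·[z(H) + z(FA)] = −0.5 × (0.5109 + 0.0587) = -0.2848
c < 0: the operator has a liberal response bias.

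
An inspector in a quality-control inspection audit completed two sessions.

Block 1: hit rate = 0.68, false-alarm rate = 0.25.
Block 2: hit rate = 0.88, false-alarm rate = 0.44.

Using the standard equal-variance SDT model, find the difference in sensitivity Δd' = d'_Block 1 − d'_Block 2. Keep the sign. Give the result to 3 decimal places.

Δd' = -0.184

Block 1: z(0.68) = 0.4677, z(0.25) = -0.6745, d' = 1.1422
Block 2: z(0.88) = 1.1750, z(0.44) = -0.1510, d' = 1.3260
Δd' = d'_Block 1 − d'_Block 2 = 1.1422 − 1.3260 = -0.1838
Block 2 has the higher sensitivity.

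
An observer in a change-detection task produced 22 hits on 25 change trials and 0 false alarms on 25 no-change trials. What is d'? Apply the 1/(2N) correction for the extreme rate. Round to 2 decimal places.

d' = 3.23

The false-alarm rate is 0/25 = 0, so apply the 1/(2N) correction: FA → 1/(2·25) = 0.02000.
z(H) = z(0.88000) = 1.175
z(FA) = z(0.02000) = -2.054
d' = 1.175 − (-2.054) = 3.229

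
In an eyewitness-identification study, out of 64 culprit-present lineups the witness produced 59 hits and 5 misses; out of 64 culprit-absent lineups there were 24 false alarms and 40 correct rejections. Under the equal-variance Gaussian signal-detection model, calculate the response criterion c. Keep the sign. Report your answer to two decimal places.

H = 59/64 = 0.9219
FA = 24/64 = 0.3750
z(0.9219) = 1.4180, z(0.3750) = -0.3186
c = −½·[z(H) + z(FA)] = −0.5 × (1.4180 + (-0.3186)) = -0.5497

c = -0.55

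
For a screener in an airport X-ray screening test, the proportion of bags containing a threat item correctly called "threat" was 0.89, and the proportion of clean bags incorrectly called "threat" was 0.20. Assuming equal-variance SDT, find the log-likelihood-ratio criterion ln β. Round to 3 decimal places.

ln β = -0.398

z(0.89) = 1.2265, z(0.20) = -0.8416
ln β = −½·[z(H)² − z(FA)²] = −0.5 × (1.5043 − 0.7083) = -0.3980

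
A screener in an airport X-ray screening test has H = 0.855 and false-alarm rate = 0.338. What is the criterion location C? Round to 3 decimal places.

Φ⁻¹(0.855) = 1.0581, Φ⁻¹(0.338) = -0.4179
c = −½·[z(H) + z(FA)] = −0.5 × (1.0581 + (-0.4179)) = -0.3201

C = -0.320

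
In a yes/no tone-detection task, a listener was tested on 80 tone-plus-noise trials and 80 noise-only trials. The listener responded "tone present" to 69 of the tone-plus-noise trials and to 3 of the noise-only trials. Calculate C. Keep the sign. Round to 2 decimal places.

C = 0.34

H = 69/80 = 0.8625
FA = 3/80 = 0.0375
z(0.8625) = 1.092, z(0.0375) = -1.780
c = −½·[z(H) + z(FA)] = −0.5 × (1.092 + (-1.780)) = 0.344
c > 0: the listener has a conservative response bias.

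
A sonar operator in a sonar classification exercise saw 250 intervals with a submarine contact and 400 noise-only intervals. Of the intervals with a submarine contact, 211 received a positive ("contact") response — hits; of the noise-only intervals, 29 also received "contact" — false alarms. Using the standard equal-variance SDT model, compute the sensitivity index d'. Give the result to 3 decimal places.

d' = 2.468

H = 211/250 = 0.8440
FA = 29/400 = 0.0725
z(H) = z(0.8440) = 1.0110
z(FA) = z(0.0725) = -1.4574
d' = z(H) − z(FA) = 1.0110 − (-1.4574) = 2.4684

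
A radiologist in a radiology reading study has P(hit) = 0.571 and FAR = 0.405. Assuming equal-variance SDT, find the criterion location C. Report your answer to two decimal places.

C = 0.03

Φ⁻¹(H) = 0.179
Φ⁻¹(FA) = -0.240
c = −½·[z(H) + z(FA)] = −0.5 × (0.179 + (-0.240)) = 0.0305
c > 0: the radiologist has a conservative response bias.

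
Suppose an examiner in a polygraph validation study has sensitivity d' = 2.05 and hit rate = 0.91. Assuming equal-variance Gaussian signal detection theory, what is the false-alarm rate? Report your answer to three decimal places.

false-alarm rate = 0.239

z(hit rate) = z(0.91) = 1.3408
z(FA) = z(H) − d' = 1.3408 − 2.05 = -0.7092
false-alarm rate = Φ(-0.7092) = 0.2391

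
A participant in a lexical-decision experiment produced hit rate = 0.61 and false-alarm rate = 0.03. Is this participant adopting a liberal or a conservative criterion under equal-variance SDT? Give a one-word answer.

z(H) = 0.279, z(FA) = -1.881
c = −½·(z(H) + z(FA)) = 0.801
c > 0 → conservative criterion (biased toward responding “no”).

conservative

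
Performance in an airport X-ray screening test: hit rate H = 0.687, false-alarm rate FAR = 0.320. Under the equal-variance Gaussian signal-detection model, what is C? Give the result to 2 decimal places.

z(H) = z(0.687) = 0.4874
z(FA) = z(0.320) = -0.4677
c = −½·[z(H) + z(FA)] = −0.5 × (0.4874 + (-0.4677)) = -0.00985

C = -0.01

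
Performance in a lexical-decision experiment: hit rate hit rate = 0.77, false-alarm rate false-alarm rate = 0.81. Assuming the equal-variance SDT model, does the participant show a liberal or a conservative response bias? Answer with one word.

z(H) = 0.739, z(FA) = 0.878
c = −½·(z(H) + z(FA)) = -0.8085
c < 0 → liberal criterion (biased toward responding “yes”).

liberal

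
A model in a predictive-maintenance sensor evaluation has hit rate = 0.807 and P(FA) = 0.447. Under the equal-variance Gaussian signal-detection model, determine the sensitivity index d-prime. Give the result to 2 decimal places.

Φ⁻¹(0.807) = 0.867, Φ⁻¹(0.447) = -0.133
d' = z(H) − z(FA) = 0.867 − (-0.133) = 1.000

d-prime = 1.00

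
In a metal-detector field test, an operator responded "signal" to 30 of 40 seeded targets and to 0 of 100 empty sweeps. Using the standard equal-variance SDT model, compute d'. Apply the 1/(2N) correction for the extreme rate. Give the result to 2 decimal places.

d' = 3.25

The false-alarm rate is 0/100 = 0, so apply the 1/(2N) correction: FA → 1/(2·100) = 0.00500.
z(H) = z(0.75000) = 0.674
z(FA) = z(0.00500) = -2.576
d' = 0.674 − (-2.576) = 3.250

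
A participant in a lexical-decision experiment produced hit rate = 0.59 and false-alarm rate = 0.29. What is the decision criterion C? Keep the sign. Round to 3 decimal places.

C = 0.163

Φ⁻¹(H) = 0.2275
Φ⁻¹(FA) = -0.5534
c = −½·[z(H) + z(FA)] = −0.5 × (0.2275 + (-0.5534)) = 0.16295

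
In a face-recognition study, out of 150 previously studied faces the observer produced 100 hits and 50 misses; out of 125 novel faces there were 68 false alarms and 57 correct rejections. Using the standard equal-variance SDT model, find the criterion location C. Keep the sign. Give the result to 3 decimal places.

H = 100/150 = 0.6667
FA = 68/125 = 0.5440
z(0.6667) = 0.4308, z(0.5440) = 0.1105
c = −½·[z(H) + z(FA)] = −0.5 × (0.4308 + 0.1105) = -0.27065
c < 0: the observer has a liberal response bias.

C = -0.271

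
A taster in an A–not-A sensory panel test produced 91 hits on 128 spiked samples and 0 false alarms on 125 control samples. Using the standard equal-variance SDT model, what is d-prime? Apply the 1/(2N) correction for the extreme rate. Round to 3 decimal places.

The false-alarm rate is 0/125 = 0, so apply the 1/(2N) correction: FA → 1/(2·125) = 0.00400.
z(H) = z(0.71094) = 0.5561
z(FA) = z(0.00400) = -2.6521
d' = 0.5561 − (-2.6521) = 3.2082

d-prime = 3.208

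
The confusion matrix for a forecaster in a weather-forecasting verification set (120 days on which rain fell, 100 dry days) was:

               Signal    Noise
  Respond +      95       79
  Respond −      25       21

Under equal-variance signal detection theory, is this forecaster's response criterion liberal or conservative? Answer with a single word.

liberal

z(H) = 0.812, z(FA) = 0.806
c = −½·(z(H) + z(FA)) = -0.809
c < 0 → liberal criterion (biased toward responding “yes”).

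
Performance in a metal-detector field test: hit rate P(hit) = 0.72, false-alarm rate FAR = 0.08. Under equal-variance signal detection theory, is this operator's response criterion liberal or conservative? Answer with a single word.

z(H) = 0.583, z(FA) = -1.405
c = −½·(z(H) + z(FA)) = 0.411
c > 0 → conservative criterion (biased toward responding “no”).

conservative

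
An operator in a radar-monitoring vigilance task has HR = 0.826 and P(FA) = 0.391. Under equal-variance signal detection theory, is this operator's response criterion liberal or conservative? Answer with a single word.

z(H) = 0.938, z(FA) = -0.277
c = −½·(z(H) + z(FA)) = -0.3305
c < 0 → liberal criterion (biased toward responding “yes”).

liberal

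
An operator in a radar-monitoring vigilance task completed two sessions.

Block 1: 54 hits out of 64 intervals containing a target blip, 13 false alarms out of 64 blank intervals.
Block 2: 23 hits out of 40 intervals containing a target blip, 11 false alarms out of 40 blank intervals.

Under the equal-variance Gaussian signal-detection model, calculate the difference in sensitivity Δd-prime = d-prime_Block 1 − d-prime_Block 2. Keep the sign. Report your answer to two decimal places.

Block 1: z(0.8438) = 1.010, z(0.2031) = -0.831, d' = 1.841
Block 2: z(0.5750) = 0.189, z(0.2750) = -0.598, d' = 0.787
Δd' = d'_Block 1 − d'_Block 2 = 1.841 − 0.787 = 1.054
Block 1 has the higher sensitivity.

Δd-prime = 1.05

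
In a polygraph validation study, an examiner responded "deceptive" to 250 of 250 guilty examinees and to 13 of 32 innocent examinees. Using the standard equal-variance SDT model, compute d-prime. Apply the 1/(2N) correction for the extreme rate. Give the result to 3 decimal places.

The hit rate is 250/250 = 1, so apply the 1/(2N) correction: H → 1 − 1/(2·250) = 0.99800.
z(H) = z(0.99800) = 2.8782
z(FA) = z(0.40625) = -0.2372
d' = 2.8782 − (-0.2372) = 3.1154

d-prime = 3.115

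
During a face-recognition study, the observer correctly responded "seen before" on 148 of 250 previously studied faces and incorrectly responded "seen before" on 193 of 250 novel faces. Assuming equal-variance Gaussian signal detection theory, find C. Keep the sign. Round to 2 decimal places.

C = -0.49

H = 148/250 = 0.5920
FA = 193/250 = 0.7720
z(H) = 0.233
z(FA) = 0.745
c = −½·[z(H) + z(FA)] = −0.5 × (0.233 + 0.745) = -0.489
c < 0: the observer has a liberal response bias.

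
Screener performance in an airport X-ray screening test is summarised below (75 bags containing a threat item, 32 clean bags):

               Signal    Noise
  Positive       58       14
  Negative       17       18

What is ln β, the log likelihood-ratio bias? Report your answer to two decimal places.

ln β = -0.27

H = 58/75 = 0.7733
FA = 14/32 = 0.4375
Φ⁻¹(0.7733) = 0.750, Φ⁻¹(0.4375) = -0.157
ln β = −½·[z(H)² − z(FA)²] = −0.5 × (0.563 − 0.025) = -0.269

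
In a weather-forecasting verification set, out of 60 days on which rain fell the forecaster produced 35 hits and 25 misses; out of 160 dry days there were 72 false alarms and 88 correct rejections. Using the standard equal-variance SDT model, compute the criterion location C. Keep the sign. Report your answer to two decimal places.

C = -0.04

H = 35/60 = 0.5833
FA = 72/160 = 0.4500
z(H) = z(0.5833) = 0.210
z(FA) = z(0.4500) = -0.126
c = −½·[z(H) + z(FA)] = −0.5 × (0.210 + (-0.126)) = -0.042
c < 0: the forecaster has a liberal response bias.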